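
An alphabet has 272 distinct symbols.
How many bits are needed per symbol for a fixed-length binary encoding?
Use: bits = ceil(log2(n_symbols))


log2(272) = 8.0875
Bracket: 2^8 = 256 < 272 <= 2^9 = 512
So ceil(log2(272)) = 9

bits = ceil(log2(272)) = ceil(8.0875) = 9 bits


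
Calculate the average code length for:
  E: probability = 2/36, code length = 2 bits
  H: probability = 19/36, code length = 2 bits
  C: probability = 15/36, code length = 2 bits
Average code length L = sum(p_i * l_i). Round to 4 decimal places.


Weighted contributions p_i * l_i:
  E: (2/36) * 2 = 4/36
  H: (19/36) * 2 = 38/36
  C: (15/36) * 2 = 30/36
Sum = (4 + 38 + 30)/36 = 72/36

L = 72/36 = 2.0000 bits/symbol


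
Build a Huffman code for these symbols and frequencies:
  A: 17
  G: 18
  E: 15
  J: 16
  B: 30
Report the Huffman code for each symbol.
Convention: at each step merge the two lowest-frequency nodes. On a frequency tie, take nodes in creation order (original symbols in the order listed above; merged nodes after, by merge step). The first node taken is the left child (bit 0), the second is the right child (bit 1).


Huffman tree construction:
Step 1: Merge E(15) + J(16) = 31
Step 2: Merge A(17) + G(18) = 35
Step 3: Merge B(30) + (E+J)(31) = 61
Step 4: Merge (A+G)(35) + (B+(E+J))(61) = 96
Read each symbol's code off the tree from the root (left child = 0, right child = 1).

Codes:
  A: 00 (length 2)
  G: 01 (length 2)
  E: 110 (length 3)
  J: 111 (length 3)
  B: 10 (length 2)
Average code length: 223/96 = 2.3229 bits/symbol


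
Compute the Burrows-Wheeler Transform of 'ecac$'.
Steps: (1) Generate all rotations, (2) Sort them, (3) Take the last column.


Rotations (sorted):
  0: $ecac -> last char: c
  1: ac$ec -> last char: c
  2: c$eca -> last char: a
  3: cac$e -> last char: e
  4: ecac$ -> last char: $


BWT = ccae$


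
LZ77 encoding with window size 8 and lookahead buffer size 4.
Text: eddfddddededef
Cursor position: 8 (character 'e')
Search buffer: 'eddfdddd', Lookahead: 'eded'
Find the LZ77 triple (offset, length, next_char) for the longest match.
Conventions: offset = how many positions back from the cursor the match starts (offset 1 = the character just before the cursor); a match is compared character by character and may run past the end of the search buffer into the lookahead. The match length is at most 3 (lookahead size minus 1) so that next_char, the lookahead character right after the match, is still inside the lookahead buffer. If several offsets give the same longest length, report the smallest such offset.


Try each offset into the search buffer:
  offset=1 (pos 7, char 'd'): match length 0
  offset=2 (pos 6, char 'd'): match length 0
  offset=3 (pos 5, char 'd'): match length 0
  offset=4 (pos 4, char 'd'): match length 0
  offset=5 (pos 3, char 'f'): match length 0
  offset=6 (pos 2, char 'd'): match length 0
  offset=7 (pos 1, char 'd'): match length 0
  offset=8 (pos 0, char 'e'): match length 2
Longest match has length 2 at offset 8.
next_char = character at position 8 + 2 = 10 -> 'e'

Best match: offset=8, length=2 (matching 'ed' starting at position 0)
LZ77 triple: (8, 2, 'e')


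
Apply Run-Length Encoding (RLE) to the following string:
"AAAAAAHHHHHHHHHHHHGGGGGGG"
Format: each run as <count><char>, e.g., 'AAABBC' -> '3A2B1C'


Scanning runs left to right:
  i=0: run of 'A' x 6 -> '6A'
  i=6: run of 'H' x 12 -> '12H'
  i=18: run of 'G' x 7 -> '7G'

RLE = 6A12H7G


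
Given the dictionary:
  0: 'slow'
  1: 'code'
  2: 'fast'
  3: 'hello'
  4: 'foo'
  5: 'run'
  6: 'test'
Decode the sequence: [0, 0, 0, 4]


Look up each index in the dictionary:
  0 -> 'slow'
  0 -> 'slow'
  0 -> 'slow'
  4 -> 'foo'

Decoded: "slow slow slow foo"


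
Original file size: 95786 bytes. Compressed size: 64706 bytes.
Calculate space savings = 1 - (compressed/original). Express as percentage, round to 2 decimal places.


ratio = compressed/original = 64706/95786 = 0.675527
savings = 1 - ratio = 1 - 0.675527 = 0.324473
as a percentage: 0.324473 * 100 = 32.45%

Space savings = 1 - 64706/95786 = 32.45%


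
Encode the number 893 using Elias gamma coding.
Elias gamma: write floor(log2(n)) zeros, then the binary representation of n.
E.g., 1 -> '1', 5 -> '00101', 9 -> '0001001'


num_bits = floor(log2(893)) + 1 = 10
leading_zeros = num_bits - 1 = 9
binary(893) = 1101111101

Elias gamma(893) = '000000000' + '1101111101' = 0000000001101111101 (19 bits)


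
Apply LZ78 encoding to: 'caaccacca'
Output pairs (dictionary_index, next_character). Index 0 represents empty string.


LZ78 encoding steps:
Dictionary: {0: ''}
Step 1: w='' (idx 0), next='c' -> output (0, 'c'), add 'c' as idx 1
Step 2: w='' (idx 0), next='a' -> output (0, 'a'), add 'a' as idx 2
Step 3: w='a' (idx 2), next='c' -> output (2, 'c'), add 'ac' as idx 3
Step 4: w='c' (idx 1), next='a' -> output (1, 'a'), add 'ca' as idx 4
Step 5: w='c' (idx 1), next='c' -> output (1, 'c'), add 'cc' as idx 5
Step 6: w='a' (idx 2), end of input -> output (2, '')


Encoded: [(0, 'c'), (0, 'a'), (2, 'c'), (1, 'a'), (1, 'c'), (2, '')]


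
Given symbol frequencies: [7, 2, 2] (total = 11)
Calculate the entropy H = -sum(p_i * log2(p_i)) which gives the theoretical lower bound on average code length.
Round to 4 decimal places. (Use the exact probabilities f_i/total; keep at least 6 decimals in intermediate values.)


Per-symbol terms -p_i * log2(p_i) with p_i = f_i/11:
  p = 7/11 = 0.636364: log2(p) = -0.652077, -p*log2(p) = 0.414958
  p = 2/11 = 0.181818: log2(p) = -2.459432, -p*log2(p) = 0.447169
  p = 2/11 = 0.181818: log2(p) = -2.459432, -p*log2(p) = 0.447169
H = 0.414958 + 0.447169 + 0.447169 = 1.309296

H = 1.3093 bits/symbol


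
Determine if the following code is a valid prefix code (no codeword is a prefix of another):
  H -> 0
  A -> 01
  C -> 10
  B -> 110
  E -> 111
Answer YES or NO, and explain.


Checking each pair (does one codeword prefix another?):
  H='0' vs A='01': prefix -- VIOLATION

NO -- this is NOT a valid prefix code. H (0) is a prefix of A (01).


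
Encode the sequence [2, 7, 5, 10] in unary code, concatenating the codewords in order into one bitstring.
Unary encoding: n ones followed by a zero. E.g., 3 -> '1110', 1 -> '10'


Encode each number as n ones followed by a terminating 0:
  2 -> 110 (3 bits)
  7 -> 11111110 (8 bits)
  5 -> 111110 (6 bits)
  10 -> 11111111110 (11 bits)
Total length = 3 + 8 + 6 + 11 = 28 bits.

Unary([2, 7, 5, 10]) = 1101111111011111011111111110 (28 bits)


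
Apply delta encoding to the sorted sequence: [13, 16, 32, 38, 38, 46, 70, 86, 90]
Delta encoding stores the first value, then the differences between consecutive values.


First value: 13
Deltas:
  16 - 13 = 3
  32 - 16 = 16
  38 - 32 = 6
  38 - 38 = 0
  46 - 38 = 8
  70 - 46 = 24
  86 - 70 = 16
  90 - 86 = 4


Delta encoded: [13, 3, 16, 6, 0, 8, 24, 16, 4]


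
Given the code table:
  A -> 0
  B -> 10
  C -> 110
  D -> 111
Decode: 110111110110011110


Decoding:
110 -> C
111 -> D
110 -> C
110 -> C
0 -> A
111 -> D
10 -> B


Result: CDCCADB


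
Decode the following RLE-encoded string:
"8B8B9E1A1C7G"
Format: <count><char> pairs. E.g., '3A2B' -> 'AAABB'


Expanding each <count><char> pair:
  8B -> 'BBBBBBBB'
  8B -> 'BBBBBBBB'
  9E -> 'EEEEEEEEE'
  1A -> 'A'
  1C -> 'C'
  7G -> 'GGGGGGG'

Decoded = BBBBBBBBBBBBBBBBEEEEEEEEEACGGGGGGG


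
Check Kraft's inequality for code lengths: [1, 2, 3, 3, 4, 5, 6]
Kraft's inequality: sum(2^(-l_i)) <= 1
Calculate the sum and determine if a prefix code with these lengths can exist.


Sum = 2^(-1) + 2^(-2) + 2^(-3) + 2^(-3) + 2^(-4) + 2^(-5) + 2^(-6)
    = 0.5 + 0.25 + 0.125 + 0.125 + 0.0625 + 0.03125 + 0.015625
    = 71/64 = 1.109375
Since 1.109375 > 1, Kraft's inequality is NOT satisfied.
A prefix code with these lengths CANNOT exist.

Kraft sum = 1.109375. Not satisfied.


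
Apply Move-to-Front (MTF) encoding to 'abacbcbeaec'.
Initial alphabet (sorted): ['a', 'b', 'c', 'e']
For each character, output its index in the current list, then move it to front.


MTF encoding:
'a': index 0 in ['a', 'b', 'c', 'e'] -> ['a', 'b', 'c', 'e']
'b': index 1 in ['a', 'b', 'c', 'e'] -> ['b', 'a', 'c', 'e']
'a': index 1 in ['b', 'a', 'c', 'e'] -> ['a', 'b', 'c', 'e']
'c': index 2 in ['a', 'b', 'c', 'e'] -> ['c', 'a', 'b', 'e']
'b': index 2 in ['c', 'a', 'b', 'e'] -> ['b', 'c', 'a', 'e']
'c': index 1 in ['b', 'c', 'a', 'e'] -> ['c', 'b', 'a', 'e']
'b': index 1 in ['c', 'b', 'a', 'e'] -> ['b', 'c', 'a', 'e']
'e': index 3 in ['b', 'c', 'a', 'e'] -> ['e', 'b', 'c', 'a']
'a': index 3 in ['e', 'b', 'c', 'a'] -> ['a', 'e', 'b', 'c']
'e': index 1 in ['a', 'e', 'b', 'c'] -> ['e', 'a', 'b', 'c']
'c': index 3 in ['e', 'a', 'b', 'c'] -> ['c', 'e', 'a', 'b']


Output: [0, 1, 1, 2, 2, 1, 1, 3, 3, 1, 3]


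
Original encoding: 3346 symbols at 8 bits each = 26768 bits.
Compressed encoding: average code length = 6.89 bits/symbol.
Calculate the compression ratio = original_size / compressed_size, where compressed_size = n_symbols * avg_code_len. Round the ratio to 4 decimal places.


original_size = n_symbols * orig_bits = 3346 * 8 = 26768 bits
compressed_size = n_symbols * avg_code_len = 3346 * 6.89 = 23053.94 bits
ratio = original_size / compressed_size = 26768 / 23053.94 = 1.1611

Compression ratio = 1.1611


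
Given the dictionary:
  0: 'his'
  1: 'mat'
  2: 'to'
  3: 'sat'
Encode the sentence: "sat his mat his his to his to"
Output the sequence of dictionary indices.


Look up each word in the dictionary:
  'sat' -> 3
  'his' -> 0
  'mat' -> 1
  'his' -> 0
  'his' -> 0
  'to' -> 2
  'his' -> 0
  'to' -> 2

Encoded: [3, 0, 1, 0, 0, 2, 0, 2]


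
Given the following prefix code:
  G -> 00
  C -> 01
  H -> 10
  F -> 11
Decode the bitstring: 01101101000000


Decoding step by step:
Bits 01 -> C
Bits 10 -> H
Bits 11 -> F
Bits 01 -> C
Bits 00 -> G
Bits 00 -> G
Bits 00 -> G


Decoded message: CHFCGGG


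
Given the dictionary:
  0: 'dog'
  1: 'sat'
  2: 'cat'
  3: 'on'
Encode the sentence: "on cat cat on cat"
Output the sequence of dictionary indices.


Look up each word in the dictionary:
  'on' -> 3
  'cat' -> 2
  'cat' -> 2
  'on' -> 3
  'cat' -> 2

Encoded: [3, 2, 2, 3, 2]


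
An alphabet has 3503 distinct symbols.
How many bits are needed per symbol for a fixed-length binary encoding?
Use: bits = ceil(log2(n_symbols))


log2(3503) = 11.7744
Bracket: 2^11 = 2048 < 3503 <= 2^12 = 4096
So ceil(log2(3503)) = 12

bits = ceil(log2(3503)) = ceil(11.7744) = 12 bits


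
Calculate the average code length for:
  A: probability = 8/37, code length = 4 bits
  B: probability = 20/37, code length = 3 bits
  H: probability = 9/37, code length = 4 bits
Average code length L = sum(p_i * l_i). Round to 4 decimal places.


Weighted contributions p_i * l_i:
  A: (8/37) * 4 = 32/37
  B: (20/37) * 3 = 60/37
  H: (9/37) * 4 = 36/37
Sum = (32 + 60 + 36)/37 = 128/37

L = 128/37 = 3.4595 bits/symbol


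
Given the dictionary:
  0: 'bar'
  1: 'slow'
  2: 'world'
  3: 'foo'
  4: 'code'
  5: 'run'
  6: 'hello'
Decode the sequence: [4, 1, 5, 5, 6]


Look up each index in the dictionary:
  4 -> 'code'
  1 -> 'slow'
  5 -> 'run'
  5 -> 'run'
  6 -> 'hello'

Decoded: "code slow run run hello"


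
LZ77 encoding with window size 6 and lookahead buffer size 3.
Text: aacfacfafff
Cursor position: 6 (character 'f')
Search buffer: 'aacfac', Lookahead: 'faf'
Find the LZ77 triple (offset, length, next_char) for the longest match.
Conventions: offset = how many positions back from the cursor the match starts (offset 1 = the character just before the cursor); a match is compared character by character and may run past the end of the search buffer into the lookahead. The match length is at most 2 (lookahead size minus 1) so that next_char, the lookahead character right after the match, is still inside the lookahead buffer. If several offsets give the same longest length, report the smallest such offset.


Try each offset into the search buffer:
  offset=1 (pos 5, char 'c'): match length 0
  offset=2 (pos 4, char 'a'): match length 0
  offset=3 (pos 3, char 'f'): match length 2
  offset=4 (pos 2, char 'c'): match length 0
  offset=5 (pos 1, char 'a'): match length 0
  offset=6 (pos 0, char 'a'): match length 0
Longest match has length 2 at offset 3.
next_char = character at position 6 + 2 = 8 -> 'f'

Best match: offset=3, length=2 (matching 'fa' starting at position 3)
LZ77 triple: (3, 2, 'f')


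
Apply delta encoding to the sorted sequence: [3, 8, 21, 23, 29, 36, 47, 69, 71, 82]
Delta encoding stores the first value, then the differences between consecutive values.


First value: 3
Deltas:
  8 - 3 = 5
  21 - 8 = 13
  23 - 21 = 2
  29 - 23 = 6
  36 - 29 = 7
  47 - 36 = 11
  69 - 47 = 22
  71 - 69 = 2
  82 - 71 = 11


Delta encoded: [3, 5, 13, 2, 6, 7, 11, 22, 2, 11]


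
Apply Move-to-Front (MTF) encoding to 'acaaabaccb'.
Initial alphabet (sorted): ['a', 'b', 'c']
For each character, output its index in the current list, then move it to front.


MTF encoding:
'a': index 0 in ['a', 'b', 'c'] -> ['a', 'b', 'c']
'c': index 2 in ['a', 'b', 'c'] -> ['c', 'a', 'b']
'a': index 1 in ['c', 'a', 'b'] -> ['a', 'c', 'b']
'a': index 0 in ['a', 'c', 'b'] -> ['a', 'c', 'b']
'a': index 0 in ['a', 'c', 'b'] -> ['a', 'c', 'b']
'b': index 2 in ['a', 'c', 'b'] -> ['b', 'a', 'c']
'a': index 1 in ['b', 'a', 'c'] -> ['a', 'b', 'c']
'c': index 2 in ['a', 'b', 'c'] -> ['c', 'a', 'b']
'c': index 0 in ['c', 'a', 'b'] -> ['c', 'a', 'b']
'b': index 2 in ['c', 'a', 'b'] -> ['b', 'c', 'a']


Output: [0, 2, 1, 0, 0, 2, 1, 2, 0, 2]


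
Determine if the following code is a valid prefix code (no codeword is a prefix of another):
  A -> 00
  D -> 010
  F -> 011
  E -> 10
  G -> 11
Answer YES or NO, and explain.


Checking each pair (does one codeword prefix another?):
  A='00' vs D='010': no prefix
  A='00' vs F='011': no prefix
  A='00' vs E='10': no prefix
  A='00' vs G='11': no prefix
  D='010' vs A='00': no prefix
  D='010' vs F='011': no prefix
  D='010' vs E='10': no prefix
  D='010' vs G='11': no prefix
  F='011' vs A='00': no prefix
  F='011' vs D='010': no prefix
  F='011' vs E='10': no prefix
  F='011' vs G='11': no prefix
  E='10' vs A='00': no prefix
  E='10' vs D='010': no prefix
  E='10' vs F='011': no prefix
  E='10' vs G='11': no prefix
  G='11' vs A='00': no prefix
  G='11' vs D='010': no prefix
  G='11' vs F='011': no prefix
  G='11' vs E='10': no prefix
No violation found over all pairs.

YES -- this is a valid prefix code. No codeword is a prefix of any other codeword.


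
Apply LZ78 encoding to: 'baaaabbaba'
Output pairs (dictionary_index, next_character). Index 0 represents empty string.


LZ78 encoding steps:
Dictionary: {0: ''}
Step 1: w='' (idx 0), next='b' -> output (0, 'b'), add 'b' as idx 1
Step 2: w='' (idx 0), next='a' -> output (0, 'a'), add 'a' as idx 2
Step 3: w='a' (idx 2), next='a' -> output (2, 'a'), add 'aa' as idx 3
Step 4: w='a' (idx 2), next='b' -> output (2, 'b'), add 'ab' as idx 4
Step 5: w='b' (idx 1), next='a' -> output (1, 'a'), add 'ba' as idx 5
Step 6: w='ba' (idx 5), end of input -> output (5, '')


Encoded: [(0, 'b'), (0, 'a'), (2, 'a'), (2, 'b'), (1, 'a'), (5, '')]


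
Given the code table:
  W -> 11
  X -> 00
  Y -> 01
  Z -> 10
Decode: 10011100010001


Decoding:
10 -> Z
01 -> Y
11 -> W
00 -> X
01 -> Y
00 -> X
01 -> Y


Result: ZYWXYXY


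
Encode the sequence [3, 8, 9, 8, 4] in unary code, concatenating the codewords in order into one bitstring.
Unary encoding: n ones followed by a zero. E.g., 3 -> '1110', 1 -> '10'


Encode each number as n ones followed by a terminating 0:
  3 -> 1110 (4 bits)
  8 -> 111111110 (9 bits)
  9 -> 1111111110 (10 bits)
  8 -> 111111110 (9 bits)
  4 -> 11110 (5 bits)
Total length = 4 + 9 + 10 + 9 + 5 = 37 bits.

Unary([3, 8, 9, 8, 4]) = 1110111111110111111111011111111011110 (37 bits)


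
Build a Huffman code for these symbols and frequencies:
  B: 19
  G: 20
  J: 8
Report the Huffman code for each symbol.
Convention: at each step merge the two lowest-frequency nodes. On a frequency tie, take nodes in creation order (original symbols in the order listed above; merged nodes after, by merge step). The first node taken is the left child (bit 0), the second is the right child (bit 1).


Huffman tree construction:
Step 1: Merge J(8) + B(19) = 27
Step 2: Merge G(20) + (J+B)(27) = 47
Read each symbol's code off the tree from the root (left child = 0, right child = 1).

Codes:
  B: 11 (length 2)
  G: 0 (length 1)
  J: 10 (length 2)
Average code length: 74/47 = 1.5745 bits/symbol


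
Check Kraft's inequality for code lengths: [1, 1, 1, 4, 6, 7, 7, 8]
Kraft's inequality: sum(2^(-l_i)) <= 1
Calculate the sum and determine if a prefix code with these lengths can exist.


Sum = 2^(-1) + 2^(-1) + 2^(-1) + 2^(-4) + 2^(-6) + 2^(-7) + 2^(-7) + 2^(-8)
    = 0.5 + 0.5 + 0.5 + 0.0625 + 0.015625 + 0.0078125 + 0.0078125 + 0.00390625
    = 409/256 = 1.59765625
Since 1.59765625 > 1, Kraft's inequality is NOT satisfied.
A prefix code with these lengths CANNOT exist.

Kraft sum = 1.59765625. Not satisfied.


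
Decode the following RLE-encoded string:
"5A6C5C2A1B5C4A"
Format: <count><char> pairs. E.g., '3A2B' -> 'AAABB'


Expanding each <count><char> pair:
  5A -> 'AAAAA'
  6C -> 'CCCCCC'
  5C -> 'CCCCC'
  2A -> 'AA'
  1B -> 'B'
  5C -> 'CCCCC'
  4A -> 'AAAA'

Decoded = AAAAACCCCCCCCCCCAABCCCCCAAAA


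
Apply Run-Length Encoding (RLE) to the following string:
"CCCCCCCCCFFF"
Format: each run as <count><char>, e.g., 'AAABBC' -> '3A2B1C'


Scanning runs left to right:
  i=0: run of 'C' x 9 -> '9C'
  i=9: run of 'F' x 3 -> '3F'

RLE = 9C3F


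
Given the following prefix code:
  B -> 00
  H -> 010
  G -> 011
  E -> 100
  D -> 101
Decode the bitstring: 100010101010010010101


Decoding step by step:
Bits 100 -> E
Bits 010 -> H
Bits 101 -> D
Bits 010 -> H
Bits 010 -> H
Bits 010 -> H
Bits 101 -> D


Decoded message: EHDHHHD


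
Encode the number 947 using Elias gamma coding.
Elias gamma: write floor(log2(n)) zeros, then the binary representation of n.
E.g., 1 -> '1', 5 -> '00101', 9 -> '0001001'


num_bits = floor(log2(947)) + 1 = 10
leading_zeros = num_bits - 1 = 9
binary(947) = 1110110011

Elias gamma(947) = '000000000' + '1110110011' = 0000000001110110011 (19 bits)


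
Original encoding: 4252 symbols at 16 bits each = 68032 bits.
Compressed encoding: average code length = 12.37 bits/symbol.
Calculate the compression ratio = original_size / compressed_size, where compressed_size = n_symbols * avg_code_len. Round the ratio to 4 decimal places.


original_size = n_symbols * orig_bits = 4252 * 16 = 68032 bits
compressed_size = n_symbols * avg_code_len = 4252 * 12.37 = 52597.24 bits
ratio = original_size / compressed_size = 68032 / 52597.24 = 1.2935

Compression ratio = 1.2935


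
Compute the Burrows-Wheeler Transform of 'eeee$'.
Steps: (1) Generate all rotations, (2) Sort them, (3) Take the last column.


Rotations (sorted):
  0: $eeee -> last char: e
  1: e$eee -> last char: e
  2: ee$ee -> last char: e
  3: eee$e -> last char: e
  4: eeee$ -> last char: $


BWT = eeee$


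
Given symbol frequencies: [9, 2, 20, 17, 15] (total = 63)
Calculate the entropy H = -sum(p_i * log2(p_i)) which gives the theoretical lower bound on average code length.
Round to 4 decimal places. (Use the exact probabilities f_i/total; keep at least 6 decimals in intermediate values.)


Per-symbol terms -p_i * log2(p_i) with p_i = f_i/63:
  p = 9/63 = 0.142857: log2(p) = -2.807355, -p*log2(p) = 0.401051
  p = 2/63 = 0.031746: log2(p) = -4.977280, -p*log2(p) = 0.158009
  p = 20/63 = 0.317460: log2(p) = -1.655352, -p*log2(p) = 0.525509
  p = 17/63 = 0.269841: log2(p) = -1.889817, -p*log2(p) = 0.509951
  p = 15/63 = 0.238095: log2(p) = -2.070389, -p*log2(p) = 0.492950
H = 0.401051 + 0.158009 + 0.525509 + 0.509951 + 0.492950 = 2.087470

H = 2.0875 bits/symbol


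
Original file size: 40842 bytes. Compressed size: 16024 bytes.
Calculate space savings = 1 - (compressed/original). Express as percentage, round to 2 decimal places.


ratio = compressed/original = 16024/40842 = 0.392341
savings = 1 - ratio = 1 - 0.392341 = 0.607659
as a percentage: 0.607659 * 100 = 60.77%

Space savings = 1 - 16024/40842 = 60.77%


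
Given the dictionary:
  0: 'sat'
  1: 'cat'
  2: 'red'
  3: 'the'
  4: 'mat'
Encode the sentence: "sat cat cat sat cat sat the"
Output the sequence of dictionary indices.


Look up each word in the dictionary:
  'sat' -> 0
  'cat' -> 1
  'cat' -> 1
  'sat' -> 0
  'cat' -> 1
  'sat' -> 0
  'the' -> 3

Encoded: [0, 1, 1, 0, 1, 0, 3]


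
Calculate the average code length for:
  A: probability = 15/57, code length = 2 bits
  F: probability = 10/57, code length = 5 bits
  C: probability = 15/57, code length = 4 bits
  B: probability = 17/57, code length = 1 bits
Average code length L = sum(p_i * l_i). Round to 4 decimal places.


Weighted contributions p_i * l_i:
  A: (15/57) * 2 = 30/57
  F: (10/57) * 5 = 50/57
  C: (15/57) * 4 = 60/57
  B: (17/57) * 1 = 17/57
Sum = (30 + 50 + 60 + 17)/57 = 157/57

L = 157/57 = 2.7544 bits/symbol


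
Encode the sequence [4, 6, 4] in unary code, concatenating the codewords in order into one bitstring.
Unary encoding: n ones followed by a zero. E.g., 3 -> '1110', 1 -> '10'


Encode each number as n ones followed by a terminating 0:
  4 -> 11110 (5 bits)
  6 -> 1111110 (7 bits)
  4 -> 11110 (5 bits)
Total length = 5 + 7 + 5 = 17 bits.

Unary([4, 6, 4]) = 11110111111011110 (17 bits)


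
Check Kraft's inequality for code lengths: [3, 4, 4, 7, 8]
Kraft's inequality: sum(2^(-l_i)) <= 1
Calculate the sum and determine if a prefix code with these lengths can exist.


Sum = 2^(-3) + 2^(-4) + 2^(-4) + 2^(-7) + 2^(-8)
    = 0.125 + 0.0625 + 0.0625 + 0.0078125 + 0.00390625
    = 67/256 = 0.26171875
Since 0.26171875 <= 1, Kraft's inequality IS satisfied.
A prefix code with these lengths CAN exist.

Kraft sum = 0.26171875. Satisfied.


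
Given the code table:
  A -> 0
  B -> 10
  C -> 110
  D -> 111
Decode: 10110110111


Decoding:
10 -> B
110 -> C
110 -> C
111 -> D


Result: BCCD


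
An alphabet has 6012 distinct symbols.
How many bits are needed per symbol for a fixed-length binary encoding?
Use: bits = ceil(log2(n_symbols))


log2(6012) = 12.5536
Bracket: 2^12 = 4096 < 6012 <= 2^13 = 8192
So ceil(log2(6012)) = 13

bits = ceil(log2(6012)) = ceil(12.5536) = 13 bits


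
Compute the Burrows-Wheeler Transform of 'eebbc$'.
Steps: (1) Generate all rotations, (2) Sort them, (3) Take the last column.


Rotations (sorted):
  0: $eebbc -> last char: c
  1: bbc$ee -> last char: e
  2: bc$eeb -> last char: b
  3: c$eebb -> last char: b
  4: ebbc$e -> last char: e
  5: eebbc$ -> last char: $


BWT = cebbe$


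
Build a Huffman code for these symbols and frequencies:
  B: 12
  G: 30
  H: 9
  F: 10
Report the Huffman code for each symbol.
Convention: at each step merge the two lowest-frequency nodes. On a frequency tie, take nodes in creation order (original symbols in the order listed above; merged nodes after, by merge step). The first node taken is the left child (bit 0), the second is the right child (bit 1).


Huffman tree construction:
Step 1: Merge H(9) + F(10) = 19
Step 2: Merge B(12) + (H+F)(19) = 31
Step 3: Merge G(30) + (B+(H+F))(31) = 61
Read each symbol's code off the tree from the root (left child = 0, right child = 1).

Codes:
  B: 10 (length 2)
  G: 0 (length 1)
  H: 110 (length 3)
  F: 111 (length 3)
Average code length: 111/61 = 1.8197 bits/symbol


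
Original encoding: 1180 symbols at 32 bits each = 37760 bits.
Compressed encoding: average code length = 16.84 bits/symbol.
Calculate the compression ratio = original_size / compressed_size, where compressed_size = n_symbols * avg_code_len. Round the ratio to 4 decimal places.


original_size = n_symbols * orig_bits = 1180 * 32 = 37760 bits
compressed_size = n_symbols * avg_code_len = 1180 * 16.84 = 19871.2 bits
ratio = original_size / compressed_size = 37760 / 19871.2 = 1.9002

Compression ratio = 1.9002


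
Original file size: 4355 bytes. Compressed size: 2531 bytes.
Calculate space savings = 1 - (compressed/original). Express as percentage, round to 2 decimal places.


ratio = compressed/original = 2531/4355 = 0.581171
savings = 1 - ratio = 1 - 0.581171 = 0.418829
as a percentage: 0.418829 * 100 = 41.88%

Space savings = 1 - 2531/4355 = 41.88%


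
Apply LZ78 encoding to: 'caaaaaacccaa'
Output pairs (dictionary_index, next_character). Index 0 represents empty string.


LZ78 encoding steps:
Dictionary: {0: ''}
Step 1: w='' (idx 0), next='c' -> output (0, 'c'), add 'c' as idx 1
Step 2: w='' (idx 0), next='a' -> output (0, 'a'), add 'a' as idx 2
Step 3: w='a' (idx 2), next='a' -> output (2, 'a'), add 'aa' as idx 3
Step 4: w='aa' (idx 3), next='a' -> output (3, 'a'), add 'aaa' as idx 4
Step 5: w='c' (idx 1), next='c' -> output (1, 'c'), add 'cc' as idx 5
Step 6: w='c' (idx 1), next='a' -> output (1, 'a'), add 'ca' as idx 6
Step 7: w='a' (idx 2), end of input -> output (2, '')


Encoded: [(0, 'c'), (0, 'a'), (2, 'a'), (3, 'a'), (1, 'c'), (1, 'a'), (2, '')]


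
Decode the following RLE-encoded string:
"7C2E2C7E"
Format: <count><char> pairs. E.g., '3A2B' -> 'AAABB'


Expanding each <count><char> pair:
  7C -> 'CCCCCCC'
  2E -> 'EE'
  2C -> 'CC'
  7E -> 'EEEEEEE'

Decoded = CCCCCCCEECCEEEEEEE


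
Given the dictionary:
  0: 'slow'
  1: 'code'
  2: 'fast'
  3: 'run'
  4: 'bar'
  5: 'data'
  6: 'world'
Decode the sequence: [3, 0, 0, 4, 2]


Look up each index in the dictionary:
  3 -> 'run'
  0 -> 'slow'
  0 -> 'slow'
  4 -> 'bar'
  2 -> 'fast'

Decoded: "run slow slow bar fast"


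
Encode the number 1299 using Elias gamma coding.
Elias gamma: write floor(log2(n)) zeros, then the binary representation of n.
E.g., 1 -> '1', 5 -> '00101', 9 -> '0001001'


num_bits = floor(log2(1299)) + 1 = 11
leading_zeros = num_bits - 1 = 10
binary(1299) = 10100010011

Elias gamma(1299) = '0000000000' + '10100010011' = 000000000010100010011 (21 bits)


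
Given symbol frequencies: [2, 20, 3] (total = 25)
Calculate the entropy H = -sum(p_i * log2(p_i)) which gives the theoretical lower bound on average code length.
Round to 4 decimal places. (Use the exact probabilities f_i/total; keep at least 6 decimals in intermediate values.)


Per-symbol terms -p_i * log2(p_i) with p_i = f_i/25:
  p = 2/25 = 0.080000: log2(p) = -3.643856, -p*log2(p) = 0.291508
  p = 20/25 = 0.800000: log2(p) = -0.321928, -p*log2(p) = 0.257542
  p = 3/25 = 0.120000: log2(p) = -3.058894, -p*log2(p) = 0.367067
H = 0.291508 + 0.257542 + 0.367067 = 0.916117

H = 0.9161 bits/symbol


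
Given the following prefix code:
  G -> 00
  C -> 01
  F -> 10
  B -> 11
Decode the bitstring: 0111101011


Decoding step by step:
Bits 01 -> C
Bits 11 -> B
Bits 10 -> F
Bits 10 -> F
Bits 11 -> B


Decoded message: CBFFB


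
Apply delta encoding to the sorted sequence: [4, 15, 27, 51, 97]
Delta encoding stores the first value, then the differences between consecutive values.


First value: 4
Deltas:
  15 - 4 = 11
  27 - 15 = 12
  51 - 27 = 24
  97 - 51 = 46


Delta encoded: [4, 11, 12, 24, 46]


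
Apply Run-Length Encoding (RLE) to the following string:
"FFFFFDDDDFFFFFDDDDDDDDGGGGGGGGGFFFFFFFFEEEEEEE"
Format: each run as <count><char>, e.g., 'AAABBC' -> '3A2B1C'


Scanning runs left to right:
  i=0: run of 'F' x 5 -> '5F'
  i=5: run of 'D' x 4 -> '4D'
  i=9: run of 'F' x 5 -> '5F'
  i=14: run of 'D' x 8 -> '8D'
  i=22: run of 'G' x 9 -> '9G'
  i=31: run of 'F' x 8 -> '8F'
  i=39: run of 'E' x 7 -> '7E'

RLE = 5F4D5F8D9G8F7E


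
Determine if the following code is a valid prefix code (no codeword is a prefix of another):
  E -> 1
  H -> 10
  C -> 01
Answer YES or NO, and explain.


Checking each pair (does one codeword prefix another?):
  E='1' vs H='10': prefix -- VIOLATION

NO -- this is NOT a valid prefix code. E (1) is a prefix of H (10).


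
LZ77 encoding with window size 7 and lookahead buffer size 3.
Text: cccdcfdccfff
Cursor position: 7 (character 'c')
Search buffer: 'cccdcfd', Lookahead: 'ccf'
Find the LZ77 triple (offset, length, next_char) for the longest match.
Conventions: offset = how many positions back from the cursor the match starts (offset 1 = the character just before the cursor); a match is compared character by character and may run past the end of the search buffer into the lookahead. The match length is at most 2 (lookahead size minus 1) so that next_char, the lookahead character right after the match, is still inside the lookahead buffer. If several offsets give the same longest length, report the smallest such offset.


Try each offset into the search buffer:
  offset=1 (pos 6, char 'd'): match length 0
  offset=2 (pos 5, char 'f'): match length 0
  offset=3 (pos 4, char 'c'): match length 1
  offset=4 (pos 3, char 'd'): match length 0
  offset=5 (pos 2, char 'c'): match length 1
  offset=6 (pos 1, char 'c'): match length 2
  offset=7 (pos 0, char 'c'): match length 2
Longest match has length 2, found at offsets 6, 7; take the smallest, offset 6.
next_char = character at position 7 + 2 = 9 -> 'f'

Best match: offset=6, length=2 (matching 'cc' starting at position 1)
LZ77 triple: (6, 2, 'f')


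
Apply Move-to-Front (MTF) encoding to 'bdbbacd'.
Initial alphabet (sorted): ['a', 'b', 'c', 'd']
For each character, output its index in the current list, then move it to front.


MTF encoding:
'b': index 1 in ['a', 'b', 'c', 'd'] -> ['b', 'a', 'c', 'd']
'd': index 3 in ['b', 'a', 'c', 'd'] -> ['d', 'b', 'a', 'c']
'b': index 1 in ['d', 'b', 'a', 'c'] -> ['b', 'd', 'a', 'c']
'b': index 0 in ['b', 'd', 'a', 'c'] -> ['b', 'd', 'a', 'c']
'a': index 2 in ['b', 'd', 'a', 'c'] -> ['a', 'b', 'd', 'c']
'c': index 3 in ['a', 'b', 'd', 'c'] -> ['c', 'a', 'b', 'd']
'd': index 3 in ['c', 'a', 'b', 'd'] -> ['d', 'c', 'a', 'b']


Output: [1, 3, 1, 0, 2, 3, 3]


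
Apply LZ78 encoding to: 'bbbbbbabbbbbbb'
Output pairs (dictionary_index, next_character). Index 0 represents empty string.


LZ78 encoding steps:
Dictionary: {0: ''}
Step 1: w='' (idx 0), next='b' -> output (0, 'b'), add 'b' as idx 1
Step 2: w='b' (idx 1), next='b' -> output (1, 'b'), add 'bb' as idx 2
Step 3: w='bb' (idx 2), next='b' -> output (2, 'b'), add 'bbb' as idx 3
Step 4: w='' (idx 0), next='a' -> output (0, 'a'), add 'a' as idx 4
Step 5: w='bbb' (idx 3), next='b' -> output (3, 'b'), add 'bbbb' as idx 5
Step 6: w='bbb' (idx 3), end of input -> output (3, '')


Encoded: [(0, 'b'), (1, 'b'), (2, 'b'), (0, 'a'), (3, 'b'), (3, '')]


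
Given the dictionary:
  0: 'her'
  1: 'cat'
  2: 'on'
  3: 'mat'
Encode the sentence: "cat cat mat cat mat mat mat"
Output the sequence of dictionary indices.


Look up each word in the dictionary:
  'cat' -> 1
  'cat' -> 1
  'mat' -> 3
  'cat' -> 1
  'mat' -> 3
  'mat' -> 3
  'mat' -> 3

Encoded: [1, 1, 3, 1, 3, 3, 3]


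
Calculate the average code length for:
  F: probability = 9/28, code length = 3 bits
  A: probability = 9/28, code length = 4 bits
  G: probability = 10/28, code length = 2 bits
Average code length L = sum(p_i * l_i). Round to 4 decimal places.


Weighted contributions p_i * l_i:
  F: (9/28) * 3 = 27/28
  A: (9/28) * 4 = 36/28
  G: (10/28) * 2 = 20/28
Sum = (27 + 36 + 20)/28 = 83/28

L = 83/28 = 2.9643 bits/symbol


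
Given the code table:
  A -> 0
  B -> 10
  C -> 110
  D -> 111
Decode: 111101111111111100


Decoding:
111 -> D
10 -> B
111 -> D
111 -> D
111 -> D
110 -> C
0 -> A


Result: DBDDDCA


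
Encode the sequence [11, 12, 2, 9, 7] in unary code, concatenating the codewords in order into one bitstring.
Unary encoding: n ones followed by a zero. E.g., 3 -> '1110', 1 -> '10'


Encode each number as n ones followed by a terminating 0:
  11 -> 111111111110 (12 bits)
  12 -> 1111111111110 (13 bits)
  2 -> 110 (3 bits)
  9 -> 1111111110 (10 bits)
  7 -> 11111110 (8 bits)
Total length = 12 + 13 + 3 + 10 + 8 = 46 bits.

Unary([11, 12, 2, 9, 7]) = 1111111111101111111111110110111111111011111110 (46 bits)


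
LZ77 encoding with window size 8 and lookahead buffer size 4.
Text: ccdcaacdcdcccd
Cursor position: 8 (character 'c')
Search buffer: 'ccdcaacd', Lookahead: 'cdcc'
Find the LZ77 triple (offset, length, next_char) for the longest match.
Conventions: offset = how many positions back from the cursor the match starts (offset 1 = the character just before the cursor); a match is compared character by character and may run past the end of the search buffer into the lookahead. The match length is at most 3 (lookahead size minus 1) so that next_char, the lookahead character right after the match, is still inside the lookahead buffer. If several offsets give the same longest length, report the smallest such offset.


Try each offset into the search buffer:
  offset=1 (pos 7, char 'd'): match length 0
  offset=2 (pos 6, char 'c'): match length 3
  offset=3 (pos 5, char 'a'): match length 0
  offset=4 (pos 4, char 'a'): match length 0
  offset=5 (pos 3, char 'c'): match length 1
  offset=6 (pos 2, char 'd'): match length 0
  offset=7 (pos 1, char 'c'): match length 3
  offset=8 (pos 0, char 'c'): match length 1
Longest match has length 3, found at offsets 2, 7; take the smallest, offset 2.
next_char = character at position 8 + 3 = 11 -> 'c'

Best match: offset=2, length=3 (matching 'cdc' starting at position 6)
LZ77 triple: (2, 3, 'c')


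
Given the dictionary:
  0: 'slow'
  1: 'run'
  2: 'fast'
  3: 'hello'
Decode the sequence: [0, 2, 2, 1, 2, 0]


Look up each index in the dictionary:
  0 -> 'slow'
  2 -> 'fast'
  2 -> 'fast'
  1 -> 'run'
  2 -> 'fast'
  0 -> 'slow'

Decoded: "slow fast fast run fast slow"


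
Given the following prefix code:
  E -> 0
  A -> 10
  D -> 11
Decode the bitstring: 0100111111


Decoding step by step:
Bits 0 -> E
Bits 10 -> A
Bits 0 -> E
Bits 11 -> D
Bits 11 -> D
Bits 11 -> D


Decoded message: EAEDDD


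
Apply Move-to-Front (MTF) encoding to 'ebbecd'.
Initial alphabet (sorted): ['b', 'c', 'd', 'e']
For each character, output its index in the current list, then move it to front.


MTF encoding:
'e': index 3 in ['b', 'c', 'd', 'e'] -> ['e', 'b', 'c', 'd']
'b': index 1 in ['e', 'b', 'c', 'd'] -> ['b', 'e', 'c', 'd']
'b': index 0 in ['b', 'e', 'c', 'd'] -> ['b', 'e', 'c', 'd']
'e': index 1 in ['b', 'e', 'c', 'd'] -> ['e', 'b', 'c', 'd']
'c': index 2 in ['e', 'b', 'c', 'd'] -> ['c', 'e', 'b', 'd']
'd': index 3 in ['c', 'e', 'b', 'd'] -> ['d', 'c', 'e', 'b']


Output: [3, 1, 0, 1, 2, 3]


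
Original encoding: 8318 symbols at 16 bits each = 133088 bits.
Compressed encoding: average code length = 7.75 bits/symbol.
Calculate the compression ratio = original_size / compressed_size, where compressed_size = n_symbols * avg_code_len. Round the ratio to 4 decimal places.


original_size = n_symbols * orig_bits = 8318 * 16 = 133088 bits
compressed_size = n_symbols * avg_code_len = 8318 * 7.75 = 64464.5 bits
ratio = original_size / compressed_size = 133088 / 64464.5 = 2.0645

Compression ratio = 2.0645


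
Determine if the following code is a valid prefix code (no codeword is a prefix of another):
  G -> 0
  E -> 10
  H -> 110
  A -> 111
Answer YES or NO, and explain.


Checking each pair (does one codeword prefix another?):
  G='0' vs E='10': no prefix
  G='0' vs H='110': no prefix
  G='0' vs A='111': no prefix
  E='10' vs G='0': no prefix
  E='10' vs H='110': no prefix
  E='10' vs A='111': no prefix
  H='110' vs G='0': no prefix
  H='110' vs E='10': no prefix
  H='110' vs A='111': no prefix
  A='111' vs G='0': no prefix
  A='111' vs E='10': no prefix
  A='111' vs H='110': no prefix
No violation found over all pairs.

YES -- this is a valid prefix code. No codeword is a prefix of any other codeword.


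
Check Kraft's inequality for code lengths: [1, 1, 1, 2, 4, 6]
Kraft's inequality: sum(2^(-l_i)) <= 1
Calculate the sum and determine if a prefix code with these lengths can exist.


Sum = 2^(-1) + 2^(-1) + 2^(-1) + 2^(-2) + 2^(-4) + 2^(-6)
    = 0.5 + 0.5 + 0.5 + 0.25 + 0.0625 + 0.015625
    = 117/64 = 1.828125
Since 1.828125 > 1, Kraft's inequality is NOT satisfied.
A prefix code with these lengths CANNOT exist.

Kraft sum = 1.828125. Not satisfied.


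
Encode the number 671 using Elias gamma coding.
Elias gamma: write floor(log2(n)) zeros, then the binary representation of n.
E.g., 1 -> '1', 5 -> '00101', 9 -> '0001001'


num_bits = floor(log2(671)) + 1 = 10
leading_zeros = num_bits - 1 = 9
binary(671) = 1010011111

Elias gamma(671) = '000000000' + '1010011111' = 0000000001010011111 (19 bits)


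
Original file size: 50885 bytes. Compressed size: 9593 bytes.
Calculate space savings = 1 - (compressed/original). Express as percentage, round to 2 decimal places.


ratio = compressed/original = 9593/50885 = 0.188523
savings = 1 - ratio = 1 - 0.188523 = 0.811477
as a percentage: 0.811477 * 100 = 81.15%

Space savings = 1 - 9593/50885 = 81.15%


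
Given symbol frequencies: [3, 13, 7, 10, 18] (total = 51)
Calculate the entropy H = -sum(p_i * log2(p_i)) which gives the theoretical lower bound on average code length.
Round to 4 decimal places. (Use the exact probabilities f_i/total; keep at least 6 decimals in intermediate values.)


Per-symbol terms -p_i * log2(p_i) with p_i = f_i/51:
  p = 3/51 = 0.058824: log2(p) = -4.087463, -p*log2(p) = 0.240439
  p = 13/51 = 0.254902: log2(p) = -1.971986, -p*log2(p) = 0.502663
  p = 7/51 = 0.137255: log2(p) = -2.865070, -p*log2(p) = 0.393245
  p = 10/51 = 0.196078: log2(p) = -2.350497, -p*log2(p) = 0.460882
  p = 18/51 = 0.352941: log2(p) = -1.502500, -p*log2(p) = 0.530294
H = 0.240439 + 0.502663 + 0.393245 + 0.460882 + 0.530294 = 2.127523

H = 2.1275 bits/symbol


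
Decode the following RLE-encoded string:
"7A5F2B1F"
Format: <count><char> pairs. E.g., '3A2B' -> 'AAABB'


Expanding each <count><char> pair:
  7A -> 'AAAAAAA'
  5F -> 'FFFFF'
  2B -> 'BB'
  1F -> 'F'

Decoded = AAAAAAAFFFFFBBF


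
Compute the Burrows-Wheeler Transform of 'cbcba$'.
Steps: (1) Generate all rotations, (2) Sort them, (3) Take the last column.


Rotations (sorted):
  0: $cbcba -> last char: a
  1: a$cbcb -> last char: b
  2: ba$cbc -> last char: c
  3: bcba$c -> last char: c
  4: cba$cb -> last char: b
  5: cbcba$ -> last char: $


BWT = abccb$


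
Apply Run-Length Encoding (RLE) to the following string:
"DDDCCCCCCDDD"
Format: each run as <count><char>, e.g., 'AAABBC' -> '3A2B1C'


Scanning runs left to right:
  i=0: run of 'D' x 3 -> '3D'
  i=3: run of 'C' x 6 -> '6C'
  i=9: run of 'D' x 3 -> '3D'

RLE = 3D6C3D


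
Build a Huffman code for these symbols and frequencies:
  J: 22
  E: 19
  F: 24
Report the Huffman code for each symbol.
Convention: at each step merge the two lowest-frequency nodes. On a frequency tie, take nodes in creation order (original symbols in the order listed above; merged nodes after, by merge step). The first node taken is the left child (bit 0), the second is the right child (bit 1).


Huffman tree construction:
Step 1: Merge E(19) + J(22) = 41
Step 2: Merge F(24) + (E+J)(41) = 65
Read each symbol's code off the tree from the root (left child = 0, right child = 1).

Codes:
  J: 11 (length 2)
  E: 10 (length 2)
  F: 0 (length 1)
Average code length: 106/65 = 1.6308 bits/symbol


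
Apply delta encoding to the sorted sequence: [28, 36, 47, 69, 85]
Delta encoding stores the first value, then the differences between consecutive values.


First value: 28
Deltas:
  36 - 28 = 8
  47 - 36 = 11
  69 - 47 = 22
  85 - 69 = 16


Delta encoded: [28, 8, 11, 22, 16]


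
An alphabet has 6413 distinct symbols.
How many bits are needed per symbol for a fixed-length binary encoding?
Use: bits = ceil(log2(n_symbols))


log2(6413) = 12.6468
Bracket: 2^12 = 4096 < 6413 <= 2^13 = 8192
So ceil(log2(6413)) = 13

bits = ceil(log2(6413)) = ceil(12.6468) = 13 bits


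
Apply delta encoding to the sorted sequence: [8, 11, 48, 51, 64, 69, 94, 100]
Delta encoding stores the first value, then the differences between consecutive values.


First value: 8
Deltas:
  11 - 8 = 3
  48 - 11 = 37
  51 - 48 = 3
  64 - 51 = 13
  69 - 64 = 5
  94 - 69 = 25
  100 - 94 = 6


Delta encoded: [8, 3, 37, 3, 13, 5, 25, 6]


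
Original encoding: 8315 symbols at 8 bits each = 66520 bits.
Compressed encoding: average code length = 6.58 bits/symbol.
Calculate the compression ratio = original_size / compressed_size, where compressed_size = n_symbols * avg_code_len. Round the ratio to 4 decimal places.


original_size = n_symbols * orig_bits = 8315 * 8 = 66520 bits
compressed_size = n_symbols * avg_code_len = 8315 * 6.58 = 54712.7 bits
ratio = original_size / compressed_size = 66520 / 54712.7 = 1.2158

Compression ratio = 1.2158
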